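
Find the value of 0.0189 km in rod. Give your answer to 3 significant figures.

3.76 rod

1 km = 198.839 rod.
Then 0.0189 × 198.839 ≈ 3.76 rod.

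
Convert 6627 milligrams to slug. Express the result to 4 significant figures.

1 mg = 6.85218 × 10^-8 slug.
So 6627 × 6.85218 × 10^-8 ≈ 0.0004541 slug.

0.0004541 slug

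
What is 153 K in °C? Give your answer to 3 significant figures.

-120 °C

K = °C + 273.15.
Applying the formula gives -120 °C.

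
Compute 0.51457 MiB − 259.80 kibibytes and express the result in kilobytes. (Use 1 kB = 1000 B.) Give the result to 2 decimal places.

273.53 kB

0.51457 MiB = 539.566 kB and 259.80 KiB = 266.035 kB.
539.566 − 266.035 ≈ 273.53 kB.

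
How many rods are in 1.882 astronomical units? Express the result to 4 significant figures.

1 au = 2.97459 × 10^10 rods.
So 1.882 × 2.97459 × 10^10 ≈ 5.598 × 10^10 rod.

5.598 × 10^10 rod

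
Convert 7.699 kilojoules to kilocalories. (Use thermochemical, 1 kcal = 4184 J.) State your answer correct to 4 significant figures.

1 kilojoule = 0.239006 kcal.
Thus 7.699 × 0.239006 ≈ 1.840 kcal.

1.840 kcal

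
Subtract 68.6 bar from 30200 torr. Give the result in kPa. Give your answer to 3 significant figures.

-2830 kPa

30200 torr = 4026.34 kPa and 68.6 bar = 6860.00 kPa.
4026.34 − 6860.00 ≈ -2830 kPa.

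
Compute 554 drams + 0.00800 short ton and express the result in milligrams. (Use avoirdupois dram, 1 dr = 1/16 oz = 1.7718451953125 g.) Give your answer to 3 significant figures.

554 dr = 981602 mg and 0.00800 short ton = 7.25748 × 10^6 mg.
981602 + 7.25748 × 10^6 ≈ 8.24 × 10^6 mg.

8.24 × 10^6 mg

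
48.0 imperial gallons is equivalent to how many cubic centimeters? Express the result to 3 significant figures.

218000 cubic centimeters

1 imp gal = 4546.09 cm³.
So 48.0 × 4546.09 ≈ 218000 cm³.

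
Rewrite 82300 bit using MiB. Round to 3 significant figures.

1 bit = 1.19209e-7 MiB.
So 82300 × 1.19209e-7 ≈ 0.00981 MiB.

0.00981 mebibytes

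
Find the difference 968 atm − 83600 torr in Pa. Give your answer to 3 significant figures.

8.69e+7 Pa

968 atm = 9.808260e+7 Pa and 83600 torr = 1.114575e+7 Pa.
9.808260e+7 − 1.114575e+7 ≈ 8.69e+7 Pa.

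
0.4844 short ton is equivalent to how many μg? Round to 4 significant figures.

1 short ton = 9.07185e+11 μg.
So 0.4844 × 9.07185e+11 ≈ 4.394e+11 μg.

4.394e+11 micrograms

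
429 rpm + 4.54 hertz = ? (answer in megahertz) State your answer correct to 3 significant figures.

1.17e-5 MHz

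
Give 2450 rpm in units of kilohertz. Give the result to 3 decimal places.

0.041 kilohertz

1 revolution per minute = 1.66667e-5 kilohertz.
So 2450 × 1.66667e-5 ≈ 0.041 kHz.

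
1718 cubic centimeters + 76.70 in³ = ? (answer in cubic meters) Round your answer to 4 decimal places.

1718 cm³ = 0.00171800 m³ and 76.70 in³ = 0.00125689 m³.
0.00171800 + 0.00125689 ≈ 0.0030 m³.

0.0030 m³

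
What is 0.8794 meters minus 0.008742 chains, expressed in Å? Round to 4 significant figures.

7.035 × 10^9 Å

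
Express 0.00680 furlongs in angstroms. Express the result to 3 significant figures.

1.37e+10 Å

1 furlong = 2.01168e+12 angstroms.
So 0.00680 × 2.01168e+12 ≈ 1.37e+10 Å.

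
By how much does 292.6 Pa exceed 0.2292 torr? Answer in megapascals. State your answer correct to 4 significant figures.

0.0002620 megapascals

292.6 Pa = 0.000292600 MPa and 0.2292 torr = 3.05575e-5 MPa.
0.000292600 − 3.05575e-5 ≈ 0.0002620 MPa.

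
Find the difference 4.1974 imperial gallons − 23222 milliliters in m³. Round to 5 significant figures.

-0.0041402 m³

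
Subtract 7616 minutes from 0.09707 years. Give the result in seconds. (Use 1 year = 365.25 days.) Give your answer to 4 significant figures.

0.09707 yr = 3.06330e+6 s and 7616 min = 456960 s.
3.06330e+6 − 456960 ≈ 2.606e+6 s.

2.606e+6 seconds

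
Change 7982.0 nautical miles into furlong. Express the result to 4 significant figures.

73480 furlong

1 nmi = 9.20624 furlongs.
Thus 7982.0 × 9.20624 ≈ 73480 furlong.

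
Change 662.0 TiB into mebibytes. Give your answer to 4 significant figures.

1 TiB = 1.04858 × 10^6 MiB.
Then 662.0 × 1.04858 × 10^6 ≈ 6.942 × 10^8 MiB.

6.942 × 10^8 mebibytes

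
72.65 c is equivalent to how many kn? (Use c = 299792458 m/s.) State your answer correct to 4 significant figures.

4.234 × 10^10 knots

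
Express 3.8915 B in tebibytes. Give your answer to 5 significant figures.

3.5393e-12 tebibytes

1 B = 9.09495e-13 tebibytes.
Thus 3.8915 × 9.09495e-13 ≈ 3.5393e-12 TiB.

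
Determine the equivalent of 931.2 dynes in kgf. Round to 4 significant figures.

1 dyne = 1.01972 × 10^-6 kgf.
931.2 × 1.01972 × 10^-6 ≈ 0.0009496 kgf.

0.0009496 kilograms-force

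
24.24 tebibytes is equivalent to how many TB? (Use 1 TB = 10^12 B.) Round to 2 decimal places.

26.65 TB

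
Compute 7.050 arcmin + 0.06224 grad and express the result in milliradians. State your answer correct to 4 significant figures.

3.028 milliradians

7.050 arcmin = 2.05076 mrad and 0.06224 grad = 0.977664 mrad.
2.05076 + 0.977664 ≈ 3.028 mrad.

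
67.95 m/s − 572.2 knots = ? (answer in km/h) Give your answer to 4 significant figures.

67.95 m/s = 244.620 km/h and 572.2 kn = 1059.71 km/h.
244.620 − 1059.71 ≈ -815.1 km/h.

-815.1 kilometers per hour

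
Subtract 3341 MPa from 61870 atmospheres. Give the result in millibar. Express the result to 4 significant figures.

61870 atm = 6.26898 × 10^7 mbar and 3341 MPa = 3.34100 × 10^7 mbar.
6.26898 × 10^7 − 3.34100 × 10^7 ≈ 2.928 × 10^7 mbar.

2.928 × 10^7 millibar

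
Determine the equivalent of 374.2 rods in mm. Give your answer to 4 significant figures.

1.882e+6 mm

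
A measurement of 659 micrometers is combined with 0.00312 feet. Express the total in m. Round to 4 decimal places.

0.0016 meters

659 μm = 0.000659000 m and 0.00312 ft = 0.000950976 m.
0.000659000 + 0.000950976 ≈ 0.0016 m.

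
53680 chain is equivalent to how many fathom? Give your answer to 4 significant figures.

1 chain = 11.0000 fathoms.
Then 53680 × 11.0000 ≈ 590500 fathom.

590500 fathoms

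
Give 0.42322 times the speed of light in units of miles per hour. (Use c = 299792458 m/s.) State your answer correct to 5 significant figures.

2.8382e+8 mph

1 c = 6.70617e+8 miles per hour.
So 0.42322 × 6.70617e+8 ≈ 2.8382e+8 mph.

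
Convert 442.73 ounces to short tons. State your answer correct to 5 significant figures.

0.013835 short tons

1 oz = 3.12500e-5 short tons.
Then 442.73 × 3.12500e-5 ≈ 0.013835 short ton.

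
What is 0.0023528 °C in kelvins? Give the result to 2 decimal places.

273.15 K

K = °C + 273.15.
Applying the formula gives 273.15 K.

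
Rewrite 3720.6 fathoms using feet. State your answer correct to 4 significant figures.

22320 ft

1 fathom = 6.00000 ft.
Then 3720.6 × 6.00000 ≈ 22320 ft.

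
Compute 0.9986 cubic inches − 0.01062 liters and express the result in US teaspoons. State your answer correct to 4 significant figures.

1.165 US teaspoons

0.9986 in³ = 3.32002 US tsp and 0.01062 L = 2.15463 US tsp.
3.32002 − 2.15463 ≈ 1.165 US tsp.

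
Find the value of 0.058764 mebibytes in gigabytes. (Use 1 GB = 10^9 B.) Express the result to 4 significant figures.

6.162 × 10^-5 gigabytes

1 mebibyte = 0.00104858 gigabytes.
Then 0.058764 × 0.00104858 ≈ 6.162 × 10^-5 GB.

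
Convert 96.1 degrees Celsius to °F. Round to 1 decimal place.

205.0 °F

°C = (°F − 32) × 5/9.
Applying the formula gives 205.0 °F.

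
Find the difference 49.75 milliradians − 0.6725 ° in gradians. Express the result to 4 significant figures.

49.75 mrad = 3.16718 grad and 0.6725 ° = 0.747222 grad.
3.16718 − 0.747222 ≈ 2.420 grad.

2.420 grad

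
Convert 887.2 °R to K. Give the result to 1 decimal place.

°R = K × 9/5.
Applying the formula gives 492.9 K.

492.9 K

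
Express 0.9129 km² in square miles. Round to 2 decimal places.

0.35 mi²

1 km² = 0.386102 mi².
Thus 0.9129 × 0.386102 ≈ 0.35 mi².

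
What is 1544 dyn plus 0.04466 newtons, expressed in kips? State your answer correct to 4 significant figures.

1544 dyn = 3.47105e-6 kip and 0.04466 N = 1.00400e-5 kip.
3.47105e-6 + 1.00400e-5 ≈ 1.351e-5 kip.

1.351e-5 kip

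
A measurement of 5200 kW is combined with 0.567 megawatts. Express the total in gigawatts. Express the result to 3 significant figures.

5200 kW = 0.00520000 GW and 0.567 MW = 0.000567000 GW.
0.00520000 + 0.000567000 ≈ 0.00577 GW.

0.00577 GW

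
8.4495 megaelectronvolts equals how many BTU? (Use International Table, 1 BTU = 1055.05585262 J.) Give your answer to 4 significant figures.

1.283e-15 BTU

1 megaelectronvolt = 1.51857e-16 BTU.
8.4495 × 1.51857e-16 ≈ 1.283e-15 BTU.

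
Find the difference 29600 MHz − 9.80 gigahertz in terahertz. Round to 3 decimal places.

29600 MHz = 0.0296000 THz and 9.80 GHz = 0.00980000 THz.
0.0296000 − 0.00980000 ≈ 0.020 THz.

0.020 THz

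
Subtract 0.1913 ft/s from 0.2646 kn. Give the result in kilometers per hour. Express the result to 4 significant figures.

0.2801 km/h

0.2646 kn = 0.490039 km/h and 0.1913 ft/s = 0.209910 km/h.
0.490039 − 0.209910 ≈ 0.2801 km/h.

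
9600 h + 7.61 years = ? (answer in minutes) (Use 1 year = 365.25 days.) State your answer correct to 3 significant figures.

9600 h = 576000 min and 7.61 yr = 4.00256e+6 min.
576000 + 4.00256e+6 ≈ 4.58e+6 min.

4.58e+6 min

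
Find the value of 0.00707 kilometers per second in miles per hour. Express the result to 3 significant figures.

1 kilometer per second = 2236.94 miles per hour.
So 0.00707 × 2236.94 ≈ 15.8 mph.

15.8 miles per hour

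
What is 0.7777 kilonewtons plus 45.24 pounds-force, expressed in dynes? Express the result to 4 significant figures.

9.789e+7 dynes

0.7777 kN = 7.77700e+7 dyn and 45.24 lbf = 2.01238e+7 dyn.
7.77700e+7 + 2.01238e+7 ≈ 9.789e+7 dyn.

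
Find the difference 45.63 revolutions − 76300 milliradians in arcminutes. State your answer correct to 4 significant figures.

723300 arcminutes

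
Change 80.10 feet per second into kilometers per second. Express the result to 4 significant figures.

0.02441 km/s

1 ft/s = 0.000304800 km/s.
80.10 × 0.000304800 ≈ 0.02441 km/s.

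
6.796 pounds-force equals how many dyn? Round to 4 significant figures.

3.023 × 10^6 dyn

1 lbf = 444822 dynes.
Thus 6.796 × 444822 ≈ 3.023 × 10^6 dyn.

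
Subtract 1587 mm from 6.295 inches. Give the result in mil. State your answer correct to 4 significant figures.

6.295 in = 6295.00 mil and 1587 mm = 62480.3 mil.
6295.00 − 62480.3 ≈ -56190 mil.

-56190 mil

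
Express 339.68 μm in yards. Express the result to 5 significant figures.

1 μm = 1.09361 × 10^-6 yards.
339.68 × 1.09361 × 10^-6 ≈ 0.00037148 yd.

0.00037148 yards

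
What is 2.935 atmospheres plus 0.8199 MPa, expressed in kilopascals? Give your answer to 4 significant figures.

2.935 atm = 297.389 kPa and 0.8199 MPa = 819.900 kPa.
297.389 + 819.900 ≈ 1117 kPa.

1117 kilopascals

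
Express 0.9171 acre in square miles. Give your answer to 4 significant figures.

0.001433 square miles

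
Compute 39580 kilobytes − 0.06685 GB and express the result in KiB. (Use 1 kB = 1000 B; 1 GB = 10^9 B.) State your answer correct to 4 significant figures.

-26630 kibibytes

39580 kB = 38652.3 KiB and 0.06685 GB = 65283.2 KiB.
38652.3 − 65283.2 ≈ -26630 KiB.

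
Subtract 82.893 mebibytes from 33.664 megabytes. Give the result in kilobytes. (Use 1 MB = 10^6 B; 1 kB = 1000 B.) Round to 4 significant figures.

-53260 kilobytes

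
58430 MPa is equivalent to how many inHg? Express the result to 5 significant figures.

1 megapascal = 295.300 inches of mercury.
Thus 58430 × 295.300 ≈ 1.7254 × 10^7 inHg.

1.7254 × 10^7 inches of mercury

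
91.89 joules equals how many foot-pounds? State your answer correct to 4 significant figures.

67.77 ft·lbf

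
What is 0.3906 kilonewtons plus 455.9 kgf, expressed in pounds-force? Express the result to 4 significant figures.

0.3906 kN = 87.8104 lbf and 455.9 kgf = 1005.09 lbf.
87.8104 + 1005.09 ≈ 1093 lbf.

1093 lbf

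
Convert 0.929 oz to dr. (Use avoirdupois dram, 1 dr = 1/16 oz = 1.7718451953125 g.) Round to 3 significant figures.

14.9 drams

1 oz = 16.0000 dr.
Then 0.929 × 16.0000 ≈ 14.9 dr.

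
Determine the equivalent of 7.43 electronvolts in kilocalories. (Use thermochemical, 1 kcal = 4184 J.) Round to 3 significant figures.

2.85 × 10^-22 kilocalories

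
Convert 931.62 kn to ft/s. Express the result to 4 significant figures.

1572 ft/s

1 kn = 1.68781 ft/s.
931.62 × 1.68781 ≈ 1572 ft/s.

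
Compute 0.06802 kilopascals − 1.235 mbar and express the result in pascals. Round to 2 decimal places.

-55.48 Pa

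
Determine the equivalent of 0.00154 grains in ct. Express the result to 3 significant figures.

0.000499 carats

1 grain = 0.323995 ct.
0.00154 × 0.323995 ≈ 0.000499 ct.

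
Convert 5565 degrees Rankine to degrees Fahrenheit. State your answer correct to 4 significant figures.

5105 °F

°R = °F + 459.67.
Applying the formula gives 5105 °F.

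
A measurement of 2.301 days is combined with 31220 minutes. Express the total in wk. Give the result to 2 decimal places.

3.43 wk

2.301 d = 0.328714 wk and 31220 min = 3.09722 wk.
0.328714 + 3.09722 ≈ 3.43 wk.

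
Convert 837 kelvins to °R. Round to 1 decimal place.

°R = K × 9/5.
Applying the formula gives 1506.6 °R.

1506.6 degrees Rankine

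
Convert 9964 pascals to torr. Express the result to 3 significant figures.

1 pascal = 0.00750062 torr.
So 9964 × 0.00750062 ≈ 74.7 torr.

74.7 torr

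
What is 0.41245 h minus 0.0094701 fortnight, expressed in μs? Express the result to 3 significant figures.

-9.97e+9 microseconds

0.41245 h = 1.48482e+9 μs and 0.0094701 fortnight = 1.14550e+10 μs.
1.48482e+9 − 1.14550e+10 ≈ -9.97e+9 μs.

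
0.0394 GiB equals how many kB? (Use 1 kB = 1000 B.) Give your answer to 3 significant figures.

42300 kB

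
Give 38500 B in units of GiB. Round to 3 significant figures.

1 byte = 9.31323e-10 GiB.
Thus 38500 × 9.31323e-10 ≈ 3.59e-5 GiB.

3.59e-5 gibibytes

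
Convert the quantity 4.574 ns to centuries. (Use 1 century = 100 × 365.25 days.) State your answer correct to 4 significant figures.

1.449 × 10^-18 century

1 nanosecond = 3.16881 × 10^-19 centuries.
Then 4.574 × 3.16881 × 10^-19 ≈ 1.449 × 10^-18 century.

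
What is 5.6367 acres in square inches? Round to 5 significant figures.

1 acre = 6.27264e+6 in².
So 5.6367 × 6.27264e+6 ≈ 3.5357e+7 in².

3.5357e+7 in²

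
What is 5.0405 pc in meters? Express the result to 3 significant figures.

1.56e+17 m

1 pc = 3.08568e+16 m.
Thus 5.0405 × 3.08568e+16 ≈ 1.56e+17 m.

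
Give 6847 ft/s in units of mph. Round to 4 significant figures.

1 foot per second = 0.681818 mph.
So 6847 × 0.681818 ≈ 4668 mph.

4668 miles per hour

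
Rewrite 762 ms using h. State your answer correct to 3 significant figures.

1 ms = 2.77778 × 10^-7 h.
So 762 × 2.77778 × 10^-7 ≈ 0.000212 h.

0.000212 h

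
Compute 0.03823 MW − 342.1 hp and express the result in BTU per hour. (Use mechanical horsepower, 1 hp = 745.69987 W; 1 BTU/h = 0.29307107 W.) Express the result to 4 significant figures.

-740000 BTU/h

0.03823 MW = 130446 BTU/h and 342.1 hp = 870451 BTU/h.
130446 − 870451 ≈ -740000 BTU/h.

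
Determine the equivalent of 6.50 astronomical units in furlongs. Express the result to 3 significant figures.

1 au = 7.43646e+8 furlongs.
So 6.50 × 7.43646e+8 ≈ 4.83e+9 furlong.

4.83e+9 furlongs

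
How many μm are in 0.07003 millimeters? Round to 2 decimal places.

70.03 μm

1 mm = 1000.00 micrometers.
Thus 0.07003 × 1000.00 ≈ 70.03 μm.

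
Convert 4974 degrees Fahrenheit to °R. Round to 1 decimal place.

5433.7 °R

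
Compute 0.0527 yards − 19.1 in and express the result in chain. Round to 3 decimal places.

0.0527 yd = 0.00239545 chain and 19.1 in = 0.0241162 chain.
0.00239545 − 0.0241162 ≈ -0.022 chain.

-0.022 chain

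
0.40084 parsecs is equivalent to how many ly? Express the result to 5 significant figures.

1.3074 light-years

1 pc = 3.26156 ly.
So 0.40084 × 3.26156 ≈ 1.3074 ly.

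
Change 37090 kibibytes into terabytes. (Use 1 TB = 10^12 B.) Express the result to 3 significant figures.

3.80 × 10^-5 TB

1 kibibyte = 1.02400 × 10^-9 TB.
Then 37090 × 1.02400 × 10^-9 ≈ 3.80 × 10^-5 TB.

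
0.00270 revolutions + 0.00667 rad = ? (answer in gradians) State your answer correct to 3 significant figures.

1.50 grad

0.00270 rev = 1.08000 grad and 0.00667 rad = 0.424625 grad.
1.08000 + 0.424625 ≈ 1.50 grad.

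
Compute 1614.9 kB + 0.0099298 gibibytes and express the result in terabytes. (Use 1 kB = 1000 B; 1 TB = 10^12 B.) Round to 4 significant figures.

1614.9 kB = 1.61490 × 10^-6 TB and 0.0099298 GiB = 1.06620 × 10^-5 TB.
1.61490 × 10^-6 + 1.06620 × 10^-5 ≈ 1.228 × 10^-5 TB.

1.228 × 10^-5 TB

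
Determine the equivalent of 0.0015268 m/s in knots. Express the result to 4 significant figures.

0.002968 kn

1 m/s = 1.94384 knots.
So 0.0015268 × 1.94384 ≈ 0.002968 kn.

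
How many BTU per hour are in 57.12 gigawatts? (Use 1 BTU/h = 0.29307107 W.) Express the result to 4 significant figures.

1.949 × 10^11 BTU/h

1 gigawatt = 3.41214 × 10^9 BTU per hour.
Then 57.12 × 3.41214 × 10^9 ≈ 1.949 × 10^11 BTU/h.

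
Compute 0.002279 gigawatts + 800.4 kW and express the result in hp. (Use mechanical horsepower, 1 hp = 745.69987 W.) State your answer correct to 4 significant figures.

4130 horsepower

0.002279 GW = 3056.19 hp and 800.4 kW = 1073.35 hp.
3056.19 + 1073.35 ≈ 4130 hp.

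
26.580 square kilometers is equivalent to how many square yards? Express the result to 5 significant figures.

1 square kilometer = 1.19599e+6 yd².
So 26.580 × 1.19599e+6 ≈ 3.1789e+7 yd².

3.1789e+7 yd²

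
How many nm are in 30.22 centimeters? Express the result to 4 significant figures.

3.022 × 10^8 nanometers

1 centimeter = 1.00000 × 10^7 nm.
Then 30.22 × 1.00000 × 10^7 ≈ 3.022 × 10^8 nm.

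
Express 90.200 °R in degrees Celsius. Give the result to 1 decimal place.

°R = (°C + 273.15) × 9/5.
Applying the formula gives -223.0 °C.

-223.0 °C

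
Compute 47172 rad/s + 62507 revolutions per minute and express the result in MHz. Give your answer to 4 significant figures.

0.008549 MHz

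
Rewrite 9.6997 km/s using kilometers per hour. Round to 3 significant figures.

1 km/s = 3600.00 km/h.
Thus 9.6997 × 3600.00 ≈ 34900 km/h.

34900 km/h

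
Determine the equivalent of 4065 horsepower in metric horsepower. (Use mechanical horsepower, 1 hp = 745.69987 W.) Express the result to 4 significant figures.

1 hp = 1.01387 metric horsepower.
Thus 4065 × 1.01387 ≈ 4121 PS.

4121 metric horsepower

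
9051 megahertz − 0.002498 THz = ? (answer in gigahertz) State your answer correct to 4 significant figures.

9051 MHz = 9.05100 GHz and 0.002498 THz = 2.49800 GHz.
9.05100 − 2.49800 ≈ 6.553 GHz.

6.553 gigahertz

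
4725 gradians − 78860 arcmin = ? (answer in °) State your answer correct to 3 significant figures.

2940 °

4725 grad = 4252.50 ° and 78860 arcmin = 1314.33 °.
4252.50 − 1314.33 ≈ 2940 °.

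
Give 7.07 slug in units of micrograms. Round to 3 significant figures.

1.03e+11 micrograms

1 slug = 1.45939e+10 μg.
7.07 × 1.45939e+10 ≈ 1.03e+11 μg.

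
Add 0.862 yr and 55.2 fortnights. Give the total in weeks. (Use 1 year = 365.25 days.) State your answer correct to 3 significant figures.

0.862 yr = 44.9779 wk and 55.2 fortnight = 110.400 wk.
44.9779 + 110.400 ≈ 155 wk.

155 weeks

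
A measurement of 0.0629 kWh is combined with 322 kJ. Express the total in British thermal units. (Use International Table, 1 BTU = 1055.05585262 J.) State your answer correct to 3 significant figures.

520 British thermal units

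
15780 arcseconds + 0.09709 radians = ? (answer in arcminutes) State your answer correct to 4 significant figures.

596.8 arcminutes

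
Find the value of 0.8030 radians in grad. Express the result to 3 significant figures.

51.1 gradians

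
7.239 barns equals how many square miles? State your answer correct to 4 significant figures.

2.795e-34 square miles

1 barn = 3.86102e-35 mi².
Then 7.239 × 3.86102e-35 ≈ 2.795e-34 mi².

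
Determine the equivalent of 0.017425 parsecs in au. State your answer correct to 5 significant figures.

1 pc = 206265 au.
Thus 0.017425 × 206265 ≈ 3594.2 au.

3594.2 astronomical units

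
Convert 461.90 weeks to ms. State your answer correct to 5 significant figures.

2.7936 × 10^11 ms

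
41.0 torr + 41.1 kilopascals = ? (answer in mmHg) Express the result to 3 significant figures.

349 millimeters of mercury

41.0 torr = 41.0000 mmHg and 41.1 kPa = 308.275 mmHg.
41.0000 + 308.275 ≈ 349 mmHg.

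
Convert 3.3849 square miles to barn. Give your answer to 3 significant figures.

8.77 × 10^34 barn

1 square mile = 2.58999 × 10^34 barn.
So 3.3849 × 2.58999 × 10^34 ≈ 8.77 × 10^34 barn.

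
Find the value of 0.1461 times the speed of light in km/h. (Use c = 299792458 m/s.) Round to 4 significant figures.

1.577e+8 km/h

1 c = 1.07925e+9 km/h.
Then 0.1461 × 1.07925e+9 ≈ 1.577e+8 km/h.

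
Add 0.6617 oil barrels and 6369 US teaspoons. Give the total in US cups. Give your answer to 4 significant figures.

0.6617 bbl = 444.6624 US cup and 6369 US tsp = 132.6875 US cup.
444.6624 + 132.6875 ≈ 577.3 US cup.

577.3 US cup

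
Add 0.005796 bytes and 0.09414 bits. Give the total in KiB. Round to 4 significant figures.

1.715e-5 kibibytes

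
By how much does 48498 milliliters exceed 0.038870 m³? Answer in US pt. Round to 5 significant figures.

48498 mL = 102.495 US pt and 0.038870 m³ = 82.1469 US pt.
102.495 − 82.1469 ≈ 20.348 US pt.

20.348 US pints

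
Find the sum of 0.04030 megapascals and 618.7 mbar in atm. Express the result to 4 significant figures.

0.04030 MPa = 0.397730 atm and 618.7 mbar = 0.610609 atm.
0.397730 + 0.610609 ≈ 1.008 atm.

1.008 atm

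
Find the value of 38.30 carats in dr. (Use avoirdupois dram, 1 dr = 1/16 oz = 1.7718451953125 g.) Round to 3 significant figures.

4.32 dr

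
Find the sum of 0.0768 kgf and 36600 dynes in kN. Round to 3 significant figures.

0.00112 kilonewtons

0.0768 kgf = 0.000753151 kN and 36600 dyn = 0.000366000 kN.
0.000753151 + 0.000366000 ≈ 0.00112 kN.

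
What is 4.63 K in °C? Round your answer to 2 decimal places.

-268.52 degrees Celsius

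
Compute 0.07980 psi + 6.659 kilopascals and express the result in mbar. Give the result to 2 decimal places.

72.09 millibar

0.07980 psi = 5.50202 mbar and 6.659 kPa = 66.5900 mbar.
5.50202 + 66.5900 ≈ 72.09 mbar.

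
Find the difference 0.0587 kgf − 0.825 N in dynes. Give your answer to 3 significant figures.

-24900 dynes

0.0587 kgf = 57565.0 dyn and 0.825 N = 82500.0 dyn.
57565.0 − 82500.0 ≈ -24900 dyn.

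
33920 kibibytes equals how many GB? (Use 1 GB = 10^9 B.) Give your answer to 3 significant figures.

0.0347 gigabytes

1 KiB = 1.02400e-6 gigabytes.
So 33920 × 1.02400e-6 ≈ 0.0347 GB.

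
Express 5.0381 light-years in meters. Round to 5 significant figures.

4.7664e+16 m

1 light-year = 9.46073e+15 m.
5.0381 × 9.46073e+15 ≈ 4.7664e+16 m.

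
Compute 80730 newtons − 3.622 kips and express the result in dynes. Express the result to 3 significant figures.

6.46e+9 dyn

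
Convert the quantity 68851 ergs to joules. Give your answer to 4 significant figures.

0.006885 joules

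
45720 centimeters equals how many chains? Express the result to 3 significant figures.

22.7 chain

1 centimeter = 0.000497097 chain.
45720 × 0.000497097 ≈ 22.7 chain.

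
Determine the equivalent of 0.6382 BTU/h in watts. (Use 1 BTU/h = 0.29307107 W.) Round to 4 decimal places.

1 BTU/h = 0.293071 W.
So 0.6382 × 0.293071 ≈ 0.1870 W.

0.1870 watts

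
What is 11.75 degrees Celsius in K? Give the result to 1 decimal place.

K = °C + 273.15.
Applying the formula gives 284.9 K.

284.9 kelvins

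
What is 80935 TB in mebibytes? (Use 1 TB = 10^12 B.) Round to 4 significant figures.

1 terabyte = 953674 MiB.
Thus 80935 × 953674 ≈ 7.719e+10 MiB.

7.719e+10 mebibytes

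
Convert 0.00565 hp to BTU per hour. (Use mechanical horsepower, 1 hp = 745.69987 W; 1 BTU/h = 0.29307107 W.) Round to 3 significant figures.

14.4 BTU per hour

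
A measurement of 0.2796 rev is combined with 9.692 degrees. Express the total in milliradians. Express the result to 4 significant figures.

1926 milliradians

0.2796 rev = 1756.78 mrad and 9.692 ° = 169.157 mrad.
1756.78 + 169.157 ≈ 1926 mrad.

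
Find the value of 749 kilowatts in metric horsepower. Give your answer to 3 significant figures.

1020 PS

1 kilowatt = 1.35962 PS.
749 × 1.35962 ≈ 1020 PS.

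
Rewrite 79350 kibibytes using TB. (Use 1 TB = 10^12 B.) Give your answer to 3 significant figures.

8.13e-5 TB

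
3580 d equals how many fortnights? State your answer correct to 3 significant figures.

256 fortnights

1 d = 0.0714286 fortnights.
3580 × 0.0714286 ≈ 256 fortnight.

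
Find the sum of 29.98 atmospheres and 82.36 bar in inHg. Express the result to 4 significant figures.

29.98 atm = 897.039 inHg and 82.36 bar = 2432.09 inHg.
897.039 + 2432.09 ≈ 3329 inHg.

3329 inches of mercury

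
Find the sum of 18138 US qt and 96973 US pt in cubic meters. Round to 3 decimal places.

63.050 m³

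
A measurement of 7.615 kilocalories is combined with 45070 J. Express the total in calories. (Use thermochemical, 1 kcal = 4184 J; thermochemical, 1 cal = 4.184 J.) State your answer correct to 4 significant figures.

18390 cal

7.615 kcal = 7615.00 cal and 45070 J = 10772.0 cal.
7615.00 + 10772.0 ≈ 18390 cal.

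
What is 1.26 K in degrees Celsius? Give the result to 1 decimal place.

-271.9 °C

K = °C + 273.15.
Applying the formula gives -271.9 °C.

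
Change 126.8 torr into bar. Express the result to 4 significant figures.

0.1691 bar

1 torr = 0.00133322 bar.
126.8 × 0.00133322 ≈ 0.1691 bar.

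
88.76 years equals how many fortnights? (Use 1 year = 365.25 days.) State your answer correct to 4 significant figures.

1 yr = 26.0893 fortnights.
So 88.76 × 26.0893 ≈ 2316 fortnight.

2316 fortnights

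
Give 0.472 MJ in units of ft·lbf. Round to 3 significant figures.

348000 foot-pounds

1 MJ = 737562 ft·lbf.
0.472 × 737562 ≈ 348000 ft·lbf.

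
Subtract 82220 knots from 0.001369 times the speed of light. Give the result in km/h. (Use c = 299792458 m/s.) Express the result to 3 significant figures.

0.001369 c = 1.47750e+6 km/h and 82220 kn = 152271 km/h.
1.47750e+6 − 152271 ≈ 1.33e+6 km/h.

1.33e+6 km/h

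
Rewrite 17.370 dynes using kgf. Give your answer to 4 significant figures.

1.771e-5 kgf

1 dyne = 1.01972e-6 kilograms-force.
17.370 × 1.01972e-6 ≈ 1.771e-5 kgf.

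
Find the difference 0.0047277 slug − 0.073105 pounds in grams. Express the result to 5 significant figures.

35.836 grams

0.0047277 slug = 68.9956 g and 0.073105 lb = 33.1599 g.
68.9956 − 33.1599 ≈ 35.836 g.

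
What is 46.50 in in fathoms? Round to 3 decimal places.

1 in = 0.0138889 fathoms.
46.50 × 0.0138889 ≈ 0.646 fathom.

0.646 fathom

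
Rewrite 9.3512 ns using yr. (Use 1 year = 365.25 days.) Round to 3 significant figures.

1 nanosecond = 3.16881e-17 years.
So 9.3512 × 3.16881e-17 ≈ 2.96e-16 yr.

2.96e-16 years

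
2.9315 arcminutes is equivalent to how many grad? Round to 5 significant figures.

1 arcminute = 0.0185185 grad.
Then 2.9315 × 0.0185185 ≈ 0.054287 grad.

0.054287 grad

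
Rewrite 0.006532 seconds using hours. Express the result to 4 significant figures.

1.814e-6 h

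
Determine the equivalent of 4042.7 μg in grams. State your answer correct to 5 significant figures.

0.0040427 g

1 μg = 1.00000 × 10^-6 g.
So 4042.7 × 1.00000 × 10^-6 ≈ 0.0040427 g.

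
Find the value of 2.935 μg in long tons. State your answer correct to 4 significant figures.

2.889e-12 long ton

1 microgram = 9.84207e-13 long ton.
So 2.935 × 9.84207e-13 ≈ 2.889e-12 long ton.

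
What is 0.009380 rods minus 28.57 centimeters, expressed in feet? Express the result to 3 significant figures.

-0.783 ft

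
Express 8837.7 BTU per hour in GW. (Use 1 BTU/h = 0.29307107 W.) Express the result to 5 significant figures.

2.5901e-6 gigawatts

1 BTU per hour = 2.93071e-10 GW.
Then 8837.7 × 2.93071e-10 ≈ 2.5901e-6 GW.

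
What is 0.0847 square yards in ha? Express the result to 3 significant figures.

1 square yard = 8.36127 × 10^-5 ha.
Thus 0.0847 × 8.36127 × 10^-5 ≈ 7.08 × 10^-6 ha.

7.08 × 10^-6 ha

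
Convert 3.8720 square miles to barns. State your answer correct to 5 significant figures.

1.0028 × 10^35 barns

1 mi² = 2.58999 × 10^34 barn.
Thus 3.8720 × 2.58999 × 10^34 ≈ 1.0028 × 10^35 barn.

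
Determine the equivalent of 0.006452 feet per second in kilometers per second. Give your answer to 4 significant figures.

1 ft/s = 0.000304800 km/s.
Then 0.006452 × 0.000304800 ≈ 1.967 × 10^-6 km/s.

1.967 × 10^-6 kilometers per second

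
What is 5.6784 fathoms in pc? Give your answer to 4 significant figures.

1 fathom = 5.92674 × 10^-17 pc.
5.6784 × 5.92674 × 10^-17 ≈ 3.365 × 10^-16 pc.

3.365 × 10^-16 parsecs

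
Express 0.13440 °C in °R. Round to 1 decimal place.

491.9 degrees Rankine

°R = (°C + 273.15) × 9/5.
Applying the formula gives 491.9 °R.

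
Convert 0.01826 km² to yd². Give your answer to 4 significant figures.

21840 yd²

1 km² = 1.19599 × 10^6 square yards.
So 0.01826 × 1.19599 × 10^6 ≈ 21840 yd².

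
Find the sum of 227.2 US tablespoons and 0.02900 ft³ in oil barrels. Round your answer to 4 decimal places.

0.0263 bbl

227.2 US tbsp = 0.0211310 bbl and 0.02900 ft³ = 0.00516512 bbl.
0.0211310 + 0.00516512 ≈ 0.0263 bbl.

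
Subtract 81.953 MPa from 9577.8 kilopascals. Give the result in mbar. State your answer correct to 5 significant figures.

9577.8 kPa = 95778.0 mbar and 81.953 MPa = 819530 mbar.
95778.0 − 819530 ≈ -723750 mbar.

-723750 millibar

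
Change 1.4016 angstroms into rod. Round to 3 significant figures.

2.79e-11 rod

1 angstrom = 1.98839e-11 rod.
1.4016 × 1.98839e-11 ≈ 2.79e-11 rod.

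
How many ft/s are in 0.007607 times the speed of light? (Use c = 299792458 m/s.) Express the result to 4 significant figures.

1 speed of light = 9.83571e+8 ft/s.
Thus 0.007607 × 9.83571e+8 ≈ 7.482e+6 ft/s.

7.482e+6 ft/s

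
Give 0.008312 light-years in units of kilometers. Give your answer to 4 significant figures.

1 light-year = 9.46073 × 10^12 kilometers.
Then 0.008312 × 9.46073 × 10^12 ≈ 7.864 × 10^10 km.

7.864 × 10^10 km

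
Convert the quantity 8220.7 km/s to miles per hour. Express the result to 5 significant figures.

1 kilometer per second = 2236.94 miles per hour.
Then 8220.7 × 2236.94 ≈ 1.8389e+7 mph.

1.8389e+7 miles per hour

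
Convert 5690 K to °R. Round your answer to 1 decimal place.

10242.0 degrees Rankine

°R = K × 9/5.
Applying the formula gives 10242.0 °R.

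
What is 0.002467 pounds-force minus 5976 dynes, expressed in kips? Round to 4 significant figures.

-1.097e-5 kip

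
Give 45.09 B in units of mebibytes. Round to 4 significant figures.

4.300 × 10^-5 MiB

1 byte = 9.53674 × 10^-7 mebibytes.
Thus 45.09 × 9.53674 × 10^-7 ≈ 4.300 × 10^-5 MiB.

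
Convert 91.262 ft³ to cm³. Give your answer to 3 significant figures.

2.58e+6 cubic centimeters

1 cubic foot = 28316.8 cubic centimeters.
So 91.262 × 28316.8 ≈ 2.58e+6 cm³.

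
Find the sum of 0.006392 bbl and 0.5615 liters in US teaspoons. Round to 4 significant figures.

0.006392 bbl = 206.180 US tsp and 0.5615 L = 113.919 US tsp.
206.180 + 113.919 ≈ 320.1 US tsp.

320.1 US tsp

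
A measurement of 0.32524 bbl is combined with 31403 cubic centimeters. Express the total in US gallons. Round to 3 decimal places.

21.956 US gal

0.32524 bbl = 13.6601 US gal and 31403 cm³ = 8.29579 US gal.
13.6601 + 8.29579 ≈ 21.956 US gal.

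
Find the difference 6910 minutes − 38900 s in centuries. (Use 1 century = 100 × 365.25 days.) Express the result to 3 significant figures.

0.000119 century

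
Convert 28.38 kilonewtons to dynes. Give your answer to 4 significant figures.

1 kilonewton = 1.00000e+8 dynes.
Then 28.38 × 1.00000e+8 ≈ 2.838e+9 dyn.

2.838e+9 dynes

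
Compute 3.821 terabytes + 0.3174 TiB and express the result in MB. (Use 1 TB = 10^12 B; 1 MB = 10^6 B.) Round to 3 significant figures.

4.17 × 10^6 MB

3.821 TB = 3.82100 × 10^6 MB and 0.3174 TiB = 348985 MB.
3.82100 × 10^6 + 348985 ≈ 4.17 × 10^6 MB.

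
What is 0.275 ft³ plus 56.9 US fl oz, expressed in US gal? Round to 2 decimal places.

2.50 US gal

0.275 ft³ = 2.05714 US gal and 56.9 US fl oz = 0.444531 US gal.
2.05714 + 0.444531 ≈ 2.50 US gal.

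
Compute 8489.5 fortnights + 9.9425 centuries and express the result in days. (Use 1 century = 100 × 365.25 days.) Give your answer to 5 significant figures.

8489.5 fortnight = 118853 d and 9.9425 century = 363150 d.
118853 + 363150 ≈ 482000 d.

482000 days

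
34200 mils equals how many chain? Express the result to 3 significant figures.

1 mil = 1.26263e-6 chains.
Thus 34200 × 1.26263e-6 ≈ 0.0432 chain.

0.0432 chain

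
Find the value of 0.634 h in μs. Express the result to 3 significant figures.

2.28 × 10^9 microseconds

1 h = 3.60000 × 10^9 μs.
So 0.634 × 3.60000 × 10^9 ≈ 2.28 × 10^9 μs.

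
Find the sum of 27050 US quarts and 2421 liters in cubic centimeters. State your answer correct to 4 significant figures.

27050 US qt = 2.55988e+7 cm³ and 2421 L = 2.42100e+6 cm³.
2.55988e+7 + 2.42100e+6 ≈ 2.802e+7 cm³.

2.802e+7 cubic centimeters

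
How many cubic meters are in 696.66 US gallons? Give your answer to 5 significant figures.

1 US gallon = 0.00378541 cubic meters.
Thus 696.66 × 0.00378541 ≈ 2.6371 m³.

2.6371 cubic meters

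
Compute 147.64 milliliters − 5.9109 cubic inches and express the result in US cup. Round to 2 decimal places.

0.21 US cups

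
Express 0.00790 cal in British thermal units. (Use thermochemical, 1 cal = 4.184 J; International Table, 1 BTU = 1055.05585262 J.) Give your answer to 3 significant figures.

3.13e-5 BTU

1 calorie = 0.00396567 British thermal units.
0.00790 × 0.00396567 ≈ 3.13e-5 BTU.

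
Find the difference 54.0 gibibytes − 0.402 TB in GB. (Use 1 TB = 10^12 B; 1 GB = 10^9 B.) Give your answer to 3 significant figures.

-344 GB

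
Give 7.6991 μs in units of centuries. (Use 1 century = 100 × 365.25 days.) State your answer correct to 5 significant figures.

2.4397 × 10^-15 century

1 μs = 3.16881 × 10^-16 century.
7.6991 × 3.16881 × 10^-16 ≈ 2.4397 × 10^-15 century.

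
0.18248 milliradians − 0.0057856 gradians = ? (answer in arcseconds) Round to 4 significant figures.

18.89 arcseconds

0.18248 mrad = 37.6392 arcsec and 0.0057856 grad = 18.7453 arcsec.
37.6392 − 18.7453 ≈ 18.89 arcsec.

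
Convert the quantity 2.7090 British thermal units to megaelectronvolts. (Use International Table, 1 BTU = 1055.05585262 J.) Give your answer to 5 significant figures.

1 British thermal unit = 6.58514e+15 MeV.
Then 2.7090 × 6.58514e+15 ≈ 1.7839e+16 MeV.

1.7839e+16 MeV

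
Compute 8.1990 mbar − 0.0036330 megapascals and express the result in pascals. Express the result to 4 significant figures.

-2813 pascals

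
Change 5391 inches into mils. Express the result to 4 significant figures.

1 inch = 1000.00 mil.
5391 × 1000.00 ≈ 5.391e+6 mil.

5.391e+6 mils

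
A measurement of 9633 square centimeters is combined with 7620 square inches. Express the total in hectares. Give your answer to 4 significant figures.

9633 cm² = 9.63300e-5 ha and 7620 in² = 0.000491612 ha.
9.63300e-5 + 0.000491612 ≈ 0.0005879 ha.

0.0005879 ha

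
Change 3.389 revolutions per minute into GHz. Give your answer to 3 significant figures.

5.65 × 10^-11 gigahertz

1 rpm = 1.66667 × 10^-11 GHz.
Then 3.389 × 1.66667 × 10^-11 ≈ 5.65 × 10^-11 GHz.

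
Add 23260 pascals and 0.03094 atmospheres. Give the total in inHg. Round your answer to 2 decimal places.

7.79 inches of mercury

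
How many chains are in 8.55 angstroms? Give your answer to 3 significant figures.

1 angstrom = 4.97097 × 10^-12 chain.
So 8.55 × 4.97097 × 10^-12 ≈ 4.25 × 10^-11 chain.

4.25 × 10^-11 chains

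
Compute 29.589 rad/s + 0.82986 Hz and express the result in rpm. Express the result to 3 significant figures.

332 rpm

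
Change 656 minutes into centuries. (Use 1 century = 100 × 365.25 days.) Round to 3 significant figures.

1 minute = 1.90129 × 10^-8 centuries.
656 × 1.90129 × 10^-8 ≈ 1.25 × 10^-5 century.

1.25 × 10^-5 century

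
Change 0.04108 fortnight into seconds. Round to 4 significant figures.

49690 seconds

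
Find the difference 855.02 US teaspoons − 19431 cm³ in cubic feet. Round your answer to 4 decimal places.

-0.5374 cubic feet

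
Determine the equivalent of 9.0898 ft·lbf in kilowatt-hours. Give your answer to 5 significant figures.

3.4234e-6 kilowatt-hours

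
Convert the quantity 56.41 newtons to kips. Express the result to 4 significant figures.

1 newton = 0.000224809 kips.
Then 56.41 × 0.000224809 ≈ 0.01268 kip.

0.01268 kip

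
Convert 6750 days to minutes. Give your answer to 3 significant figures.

9.72e+6 min

1 d = 1440.00 minutes.
Thus 6750 × 1440.00 ≈ 9.72e+6 min.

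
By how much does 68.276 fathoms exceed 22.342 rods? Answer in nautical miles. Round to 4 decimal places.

68.276 fathom = 0.0674207 nmi and 22.342 rod = 0.0606708 nmi.
0.0674207 − 0.0606708 ≈ 0.0067 nmi.

0.0067 nmi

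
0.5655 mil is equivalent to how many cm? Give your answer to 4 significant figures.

1 mil = 0.00254000 centimeters.
So 0.5655 × 0.00254000 ≈ 0.001436 cm.

0.001436 centimeters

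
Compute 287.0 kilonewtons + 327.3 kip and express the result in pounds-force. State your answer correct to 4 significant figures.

391800 pounds-force

287.0 kN = 64520.2 lbf and 327.3 kip = 327300 lbf.
64520.2 + 327300 ≈ 391800 lbf.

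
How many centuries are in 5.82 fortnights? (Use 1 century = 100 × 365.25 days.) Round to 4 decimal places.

1 fortnight = 0.000383299 century.
Thus 5.82 × 0.000383299 ≈ 0.0022 century.

0.0022 centuries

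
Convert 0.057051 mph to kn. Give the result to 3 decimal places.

1 mile per hour = 0.868976 kn.
Then 0.057051 × 0.868976 ≈ 0.050 kn.

0.050 kn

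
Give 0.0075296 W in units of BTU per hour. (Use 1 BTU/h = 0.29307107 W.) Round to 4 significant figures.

1 W = 3.41214 BTU/h.
0.0075296 × 3.41214 ≈ 0.02569 BTU/h.

0.02569 BTU/h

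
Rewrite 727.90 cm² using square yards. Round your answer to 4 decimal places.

0.0871 yd²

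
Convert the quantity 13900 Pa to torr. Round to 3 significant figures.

104 torr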